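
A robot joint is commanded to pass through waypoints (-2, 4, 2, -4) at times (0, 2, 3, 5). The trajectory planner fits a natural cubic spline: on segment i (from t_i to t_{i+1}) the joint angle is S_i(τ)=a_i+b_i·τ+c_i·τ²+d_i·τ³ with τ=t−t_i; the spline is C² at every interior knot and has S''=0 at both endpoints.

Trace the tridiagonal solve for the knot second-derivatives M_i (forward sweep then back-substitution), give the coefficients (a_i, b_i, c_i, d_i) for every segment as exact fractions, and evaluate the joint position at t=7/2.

Δ: Δ0=3, Δ1=-2, Δ2=-3
row 1: diag=6, rhs=-30; c'=1/6, d'=-5
row 2: denom=6−1·1/6=35/6; d'=(-6−1·-5)/(35/6)=-6/35
back: M2=-6/35
back: M1=-5−1/6·-6/35=-174/35
M: M0=0, M1=-174/35, M2=-6/35, M3=0
seg 0: a=-2, c=M0/2=0, d=(M1−M0)/(6·2)=-29/70, b=Δ0−h0·(2M0+M1)/6=163/35
seg 1: a=4, c=M1/2=-87/35, d=(M2−M1)/(6·1)=4/5, b=Δ1−h1·(2M1+M2)/6=-11/35
seg 2: a=2, c=M2/2=-3/35, d=(M3−M2)/(6·2)=1/70, b=Δ2−h2·(2M2+M3)/6=-101/35
t_q=7/2 → seg 2, τ=1/2; S=2+-101/35·τ+-3/35·τ²+1/70·τ³=43/80

  seg 0: a=-2 b=163/35 c=0 d=-29/70
  seg 1: a=4 b=-11/35 c=-87/35 d=4/5
  seg 2: a=2 b=-101/35 c=-3/35 d=1/70
S(7/2) = 43/80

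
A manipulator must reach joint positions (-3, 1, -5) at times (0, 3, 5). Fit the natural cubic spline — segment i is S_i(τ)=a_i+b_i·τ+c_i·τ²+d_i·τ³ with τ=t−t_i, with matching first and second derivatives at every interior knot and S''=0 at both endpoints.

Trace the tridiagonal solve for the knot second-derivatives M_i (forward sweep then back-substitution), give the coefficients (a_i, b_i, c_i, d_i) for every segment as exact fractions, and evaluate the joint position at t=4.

  seg 0: a=-3 b=79/30 c=0 d=-13/90
  seg 1: a=1 b=-19/15 c=-13/10 d=13/60
S(4) = -27/20

Δ: Δ0=4/3, Δ1=-3
row 1: diag=10, rhs=-26; c'=1/5, d'=-13/5
back: M1=-13/5
M: M0=0, M1=-13/5, M2=0
seg 0: a=-3, c=M0/2=0, d=(M1−M0)/(6·3)=-13/90, b=Δ0−h0·(2M0+M1)/6=79/30
seg 1: a=1, c=M1/2=-13/10, d=(M2−M1)/(6·2)=13/60, b=Δ1−h1·(2M1+M2)/6=-19/15
t_q=4 → seg 1, τ=1; S=1+-19/15·τ+-13/10·τ²+13/60·τ³=-27/20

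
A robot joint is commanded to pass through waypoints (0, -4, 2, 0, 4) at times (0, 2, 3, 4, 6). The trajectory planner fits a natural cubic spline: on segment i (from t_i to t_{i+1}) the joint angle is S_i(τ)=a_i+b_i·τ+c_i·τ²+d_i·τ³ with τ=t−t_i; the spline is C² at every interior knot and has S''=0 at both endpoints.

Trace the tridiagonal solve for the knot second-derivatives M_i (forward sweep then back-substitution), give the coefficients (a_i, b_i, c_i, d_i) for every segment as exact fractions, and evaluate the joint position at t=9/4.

Δ: Δ0=-2, Δ1=6, Δ2=-2, Δ3=2
row 1: diag=6, rhs=48; c'=1/6, d'=8
row 2: denom=4−1·1/6=23/6; d'=(-48−1·8)/(23/6)=-336/23
row 3: denom=6−1·6/23=132/23; d'=(24−1·-336/23)/(132/23)=74/11
back: M3=74/11
back: M2=-336/23−6/23·74/11=-180/11
back: M1=8−1/6·-180/11=118/11
M: M0=0, M1=118/11, M2=-180/11, M3=74/11, M4=0
seg 0: a=0, c=M0/2=0, d=(M1−M0)/(6·2)=59/66, b=Δ0−h0·(2M0+M1)/6=-184/33
seg 1: a=-4, c=M1/2=59/11, d=(M2−M1)/(6·1)=-149/33, b=Δ1−h1·(2M1+M2)/6=170/33
seg 2: a=2, c=M2/2=-90/11, d=(M3−M2)/(6·1)=127/33, b=Δ2−h2·(2M2+M3)/6=7/3
seg 3: a=0, c=M3/2=37/11, d=(M4−M3)/(6·2)=-37/66, b=Δ3−h3·(2M3+M4)/6=-82/33
t_q=9/4 → seg 1, τ=1/4; S=-4+170/33·τ+59/11·τ²+-149/33·τ³=-1723/704

  seg 0: a=0 b=-184/33 c=0 d=59/66
  seg 1: a=-4 b=170/33 c=59/11 d=-149/33
  seg 2: a=2 b=7/3 c=-90/11 d=127/33
  seg 3: a=0 b=-82/33 c=37/11 d=-37/66
S(9/4) = -1723/704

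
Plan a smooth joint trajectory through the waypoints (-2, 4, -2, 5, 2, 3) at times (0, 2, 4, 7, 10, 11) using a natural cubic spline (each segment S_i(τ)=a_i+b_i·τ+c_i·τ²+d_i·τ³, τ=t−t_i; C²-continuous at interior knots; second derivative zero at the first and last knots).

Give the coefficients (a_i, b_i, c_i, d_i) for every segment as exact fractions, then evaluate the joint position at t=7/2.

  seg 0: a=-2 b=7483/1509 c=0 d=-739/1509
  seg 1: a=4 b=-1385/1509 c=-1478/503 d=2863/3018
  seg 2: a=-2 b=-1943/1509 c=1385/503 d=-7001/13581
  seg 3: a=5 b=1984/1509 c=-2846/1509 d=5045/13581
  seg 4: a=2 b=43/1509 c=733/503 d=-733/1509
S(7/2) = -6329/8048

Δ: Δ0=3, Δ1=-3, Δ2=7/3, Δ3=-1, Δ4=1
row 1: diag=8, rhs=-36; c'=1/4, d'=-9/2
row 2: denom=10−2·1/4=19/2; d'=(32−2·-9/2)/(19/2)=82/19
row 3: denom=12−3·6/19=210/19; d'=(-20−3·82/19)/(210/19)=-313/105
row 4: denom=8−3·19/70=503/70; d'=(12−3·-313/105)/(503/70)=1466/503
back: M4=1466/503
back: M3=-313/105−19/70·1466/503=-5692/1509
back: M2=82/19−6/19·-5692/1509=2770/503
back: M1=-9/2−1/4·2770/503=-2956/503
M: M0=0, M1=-2956/503, M2=2770/503, M3=-5692/1509, M4=1466/503, M5=0
seg 0: a=-2, c=M0/2=0, d=(M1−M0)/(6·2)=-739/1509, b=Δ0−h0·(2M0+M1)/6=7483/1509
seg 1: a=4, c=M1/2=-1478/503, d=(M2−M1)/(6·2)=2863/3018, b=Δ1−h1·(2M1+M2)/6=-1385/1509
seg 2: a=-2, c=M2/2=1385/503, d=(M3−M2)/(6·3)=-7001/13581, b=Δ2−h2·(2M2+M3)/6=-1943/1509
seg 3: a=5, c=M3/2=-2846/1509, d=(M4−M3)/(6·3)=5045/13581, b=Δ3−h3·(2M3+M4)/6=1984/1509
seg 4: a=2, c=M4/2=733/503, d=(M5−M4)/(6·1)=-733/1509, b=Δ4−h4·(2M4+M5)/6=43/1509
t_q=7/2 → seg 1, τ=3/2; S=4+-1385/1509·τ+-1478/503·τ²+2863/3018·τ³=-6329/8048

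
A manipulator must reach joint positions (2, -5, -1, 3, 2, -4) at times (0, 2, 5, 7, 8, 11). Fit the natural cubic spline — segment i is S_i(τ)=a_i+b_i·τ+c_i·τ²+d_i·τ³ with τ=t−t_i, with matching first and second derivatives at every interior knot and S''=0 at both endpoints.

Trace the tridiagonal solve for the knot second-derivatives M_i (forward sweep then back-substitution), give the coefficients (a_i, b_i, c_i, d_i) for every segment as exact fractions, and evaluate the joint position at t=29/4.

  seg 0: a=2 b=-35239/7914 c=0 d=1885/7914
  seg 1: a=-5 b=-12619/7914 c=1885/1319 d=-10759/71226
  seg 2: a=-1 b=11482/3957 c=551/7914 d=-1373/5276
  seg 3: a=3 b=227/3957 c=-5903/3957 d=573/1319
  seg 4: a=2 b=-6422/3957 c=-746/3957 d=746/35613
S(29/4) = 247161/84416

Δ: Δ0=-7/2, Δ1=4/3, Δ2=2, Δ3=-1, Δ4=-2
row 1: diag=10, rhs=29; c'=3/10, d'=29/10
row 2: denom=10−3·3/10=91/10; d'=(4−3·29/10)/(91/10)=-47/91
row 3: denom=6−2·20/91=506/91; d'=(-18−2·-47/91)/(506/91)=-772/253
row 4: denom=8−1·91/506=3957/506; d'=(-6−1·-772/253)/(3957/506)=-1492/3957
back: M4=-1492/3957
back: M3=-772/253−91/506·-1492/3957=-11806/3957
back: M2=-47/91−20/91·-11806/3957=551/3957
back: M1=29/10−3/10·551/3957=3770/1319
M: M0=0, M1=3770/1319, M2=551/3957, M3=-11806/3957, M4=-1492/3957, M5=0
seg 0: a=2, c=M0/2=0, d=(M1−M0)/(6·2)=1885/7914, b=Δ0−h0·(2M0+M1)/6=-35239/7914
seg 1: a=-5, c=M1/2=1885/1319, d=(M2−M1)/(6·3)=-10759/71226, b=Δ1−h1·(2M1+M2)/6=-12619/7914
seg 2: a=-1, c=M2/2=551/7914, d=(M3−M2)/(6·2)=-1373/5276, b=Δ2−h2·(2M2+M3)/6=11482/3957
seg 3: a=3, c=M3/2=-5903/3957, d=(M4−M3)/(6·1)=573/1319, b=Δ3−h3·(2M3+M4)/6=227/3957
seg 4: a=2, c=M4/2=-746/3957, d=(M5−M4)/(6·3)=746/35613, b=Δ4−h4·(2M4+M5)/6=-6422/3957
t_q=29/4 → seg 3, τ=1/4; S=3+227/3957·τ+-5903/3957·τ²+573/1319·τ³=247161/84416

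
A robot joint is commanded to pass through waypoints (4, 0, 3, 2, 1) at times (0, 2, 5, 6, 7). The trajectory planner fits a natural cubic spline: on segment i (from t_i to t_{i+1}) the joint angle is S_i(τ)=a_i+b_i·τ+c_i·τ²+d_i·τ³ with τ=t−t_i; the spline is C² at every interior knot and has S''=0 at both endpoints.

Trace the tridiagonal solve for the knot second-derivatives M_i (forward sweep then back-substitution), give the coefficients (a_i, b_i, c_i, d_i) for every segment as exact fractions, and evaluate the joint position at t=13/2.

  seg 0: a=4 b=-391/137 c=0 d=117/548
  seg 1: a=0 b=-40/137 c=351/274 d=-233/822
  seg 2: a=3 b=-71/274 c=-174/137 d=145/274
  seg 3: a=2 b=-166/137 c=87/274 d=-29/274
S(13/2) = 3201/2192

Δ: Δ0=-2, Δ1=1, Δ2=-1, Δ3=-1
row 1: diag=10, rhs=18; c'=3/10, d'=9/5
row 2: denom=8−3·3/10=71/10; d'=(-12−3·9/5)/(71/10)=-174/71
row 3: denom=4−1·10/71=274/71; d'=(0−1·-174/71)/(274/71)=87/137
back: M3=87/137
back: M2=-174/71−10/71·87/137=-348/137
back: M1=9/5−3/10·-348/137=351/137
M: M0=0, M1=351/137, M2=-348/137, M3=87/137, M4=0
seg 0: a=4, c=M0/2=0, d=(M1−M0)/(6·2)=117/548, b=Δ0−h0·(2M0+M1)/6=-391/137
seg 1: a=0, c=M1/2=351/274, d=(M2−M1)/(6·3)=-233/822, b=Δ1−h1·(2M1+M2)/6=-40/137
seg 2: a=3, c=M2/2=-174/137, d=(M3−M2)/(6·1)=145/274, b=Δ2−h2·(2M2+M3)/6=-71/274
seg 3: a=2, c=M3/2=87/274, d=(M4−M3)/(6·1)=-29/274, b=Δ3−h3·(2M3+M4)/6=-166/137
t_q=13/2 → seg 3, τ=1/2; S=2+-166/137·τ+87/274·τ²+-29/274·τ³=3201/2192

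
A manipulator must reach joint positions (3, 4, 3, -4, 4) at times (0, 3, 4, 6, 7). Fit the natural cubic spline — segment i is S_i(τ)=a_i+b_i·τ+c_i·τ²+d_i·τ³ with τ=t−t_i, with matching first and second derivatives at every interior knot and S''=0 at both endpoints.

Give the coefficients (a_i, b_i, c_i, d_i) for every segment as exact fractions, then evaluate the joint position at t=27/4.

Δ: Δ0=1/3, Δ1=-1, Δ2=-7/2, Δ3=8
row 1: diag=8, rhs=-8; c'=1/8, d'=-1
row 2: denom=6−1·1/8=47/8; d'=(-15−1·-1)/(47/8)=-112/47
row 3: denom=6−2·16/47=250/47; d'=(69−2·-112/47)/(250/47)=3467/250
back: M3=3467/250
back: M2=-112/47−16/47·3467/250=-888/125
back: M1=-1−1/8·-888/125=-14/125
M: M0=0, M1=-14/125, M2=-888/125, M3=3467/250, M4=0
seg 0: a=3, c=M0/2=0, d=(M1−M0)/(6·3)=-7/1125, b=Δ0−h0·(2M0+M1)/6=146/375
seg 1: a=4, c=M1/2=-7/125, d=(M2−M1)/(6·1)=-437/375, b=Δ1−h1·(2M1+M2)/6=83/375
seg 2: a=3, c=M2/2=-444/125, d=(M3−M2)/(6·2)=5243/3000, b=Δ2−h2·(2M2+M3)/6=-254/75
seg 3: a=-4, c=M3/2=3467/500, d=(M4−M3)/(6·1)=-3467/1500, b=Δ3−h3·(2M3+M4)/6=2533/750
t_q=27/4 → seg 3, τ=3/4; S=-4+2533/750·τ+3467/500·τ²+-3467/1500·τ³=9333/6400

  seg 0: a=3 b=146/375 c=0 d=-7/1125
  seg 1: a=4 b=83/375 c=-7/125 d=-437/375
  seg 2: a=3 b=-254/75 c=-444/125 d=5243/3000
  seg 3: a=-4 b=2533/750 c=3467/500 d=-3467/1500
S(27/4) = 9333/6400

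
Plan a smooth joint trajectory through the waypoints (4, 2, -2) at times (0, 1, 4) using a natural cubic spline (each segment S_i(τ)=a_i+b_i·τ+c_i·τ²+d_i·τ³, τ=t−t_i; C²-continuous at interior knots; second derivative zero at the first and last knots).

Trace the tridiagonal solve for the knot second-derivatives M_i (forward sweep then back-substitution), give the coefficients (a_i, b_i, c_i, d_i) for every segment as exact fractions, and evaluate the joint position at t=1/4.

Δ: Δ0=-2, Δ1=-4/3
row 1: diag=8, rhs=4; c'=3/8, d'=1/2
back: M1=1/2
M: M0=0, M1=1/2, M2=0
seg 0: a=4, c=M0/2=0, d=(M1−M0)/(6·1)=1/12, b=Δ0−h0·(2M0+M1)/6=-25/12
seg 1: a=2, c=M1/2=1/4, d=(M2−M1)/(6·3)=-1/36, b=Δ1−h1·(2M1+M2)/6=-11/6
t_q=1/4 → seg 0, τ=1/4; S=4+-25/12·τ+0·τ²+1/12·τ³=891/256

  seg 0: a=4 b=-25/12 c=0 d=1/12
  seg 1: a=2 b=-11/6 c=1/4 d=-1/36
S(1/4) = 891/256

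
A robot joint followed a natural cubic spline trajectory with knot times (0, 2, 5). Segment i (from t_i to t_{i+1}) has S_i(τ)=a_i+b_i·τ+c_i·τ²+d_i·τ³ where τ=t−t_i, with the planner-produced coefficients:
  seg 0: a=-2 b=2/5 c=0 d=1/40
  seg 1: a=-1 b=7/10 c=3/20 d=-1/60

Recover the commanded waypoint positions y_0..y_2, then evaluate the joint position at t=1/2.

y_0 = S_0(0) = a_0 = -2
y_1 = S_1(0) = a_1 = -1
y_2 = S_1(3) = 2
t_q=1/2 is in segment 0 (τ=1/2); S_0(τ)=-115/64

y_0=-2 y_1=-1 y_2=2
S(1/2) = -115/64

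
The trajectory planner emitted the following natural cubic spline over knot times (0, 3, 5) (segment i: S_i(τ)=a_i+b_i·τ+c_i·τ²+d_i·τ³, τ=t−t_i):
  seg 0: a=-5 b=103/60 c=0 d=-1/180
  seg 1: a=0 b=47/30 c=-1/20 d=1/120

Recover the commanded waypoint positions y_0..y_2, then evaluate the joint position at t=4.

y_0 = S_0(0) = a_0 = -5
y_1 = S_1(0) = a_1 = 0
y_2 = S_1(2) = 3
t_q=4 is in segment 1 (τ=1); S_1(τ)=61/40

y_0=-5 y_1=0 y_2=3
S(4) = 61/40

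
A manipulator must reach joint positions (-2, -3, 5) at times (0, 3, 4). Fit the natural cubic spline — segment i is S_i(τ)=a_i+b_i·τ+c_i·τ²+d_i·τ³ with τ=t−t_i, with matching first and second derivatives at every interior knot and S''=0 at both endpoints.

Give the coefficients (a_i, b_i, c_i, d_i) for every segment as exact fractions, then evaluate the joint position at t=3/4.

  seg 0: a=-2 b=-83/24 c=0 d=25/72
  seg 1: a=-3 b=71/12 c=25/8 d=-25/24
S(3/4) = -2277/512

Δ: Δ0=-1/3, Δ1=8
row 1: diag=8, rhs=50; c'=1/8, d'=25/4
back: M1=25/4
M: M0=0, M1=25/4, M2=0
seg 0: a=-2, c=M0/2=0, d=(M1−M0)/(6·3)=25/72, b=Δ0−h0·(2M0+M1)/6=-83/24
seg 1: a=-3, c=M1/2=25/8, d=(M2−M1)/(6·1)=-25/24, b=Δ1−h1·(2M1+M2)/6=71/12
t_q=3/4 → seg 0, τ=3/4; S=-2+-83/24·τ+0·τ²+25/72·τ³=-2277/512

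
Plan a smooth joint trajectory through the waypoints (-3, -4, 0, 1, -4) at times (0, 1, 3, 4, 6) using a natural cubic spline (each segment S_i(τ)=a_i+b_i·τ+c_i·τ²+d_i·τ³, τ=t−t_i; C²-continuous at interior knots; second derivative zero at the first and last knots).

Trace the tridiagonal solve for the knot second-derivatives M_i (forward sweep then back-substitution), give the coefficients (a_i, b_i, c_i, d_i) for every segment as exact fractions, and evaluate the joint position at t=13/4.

  seg 0: a=-3 b=-148/93 c=0 d=55/93
  seg 1: a=-4 b=17/93 c=55/31 d=-161/372
  seg 2: a=0 b=194/93 c=-51/62 d=-49/186
  seg 3: a=1 b=-65/186 c=-50/31 d=25/93
S(13/4) = 1849/3968

Δ: Δ0=-1, Δ1=2, Δ2=1, Δ3=-5/2
row 1: diag=6, rhs=18; c'=1/3, d'=3
row 2: denom=6−2·1/3=16/3; d'=(-6−2·3)/(16/3)=-9/4
row 3: denom=6−1·3/16=93/16; d'=(-21−1·-9/4)/(93/16)=-100/31
back: M3=-100/31
back: M2=-9/4−3/16·-100/31=-51/31
back: M1=3−1/3·-51/31=110/31
M: M0=0, M1=110/31, M2=-51/31, M3=-100/31, M4=0
seg 0: a=-3, c=M0/2=0, d=(M1−M0)/(6·1)=55/93, b=Δ0−h0·(2M0+M1)/6=-148/93
seg 1: a=-4, c=M1/2=55/31, d=(M2−M1)/(6·2)=-161/372, b=Δ1−h1·(2M1+M2)/6=17/93
seg 2: a=0, c=M2/2=-51/62, d=(M3−M2)/(6·1)=-49/186, b=Δ2−h2·(2M2+M3)/6=194/93
seg 3: a=1, c=M3/2=-50/31, d=(M4−M3)/(6·2)=25/93, b=Δ3−h3·(2M3+M4)/6=-65/186
t_q=13/4 → seg 2, τ=1/4; S=0+194/93·τ+-51/62·τ²+-49/186·τ³=1849/3968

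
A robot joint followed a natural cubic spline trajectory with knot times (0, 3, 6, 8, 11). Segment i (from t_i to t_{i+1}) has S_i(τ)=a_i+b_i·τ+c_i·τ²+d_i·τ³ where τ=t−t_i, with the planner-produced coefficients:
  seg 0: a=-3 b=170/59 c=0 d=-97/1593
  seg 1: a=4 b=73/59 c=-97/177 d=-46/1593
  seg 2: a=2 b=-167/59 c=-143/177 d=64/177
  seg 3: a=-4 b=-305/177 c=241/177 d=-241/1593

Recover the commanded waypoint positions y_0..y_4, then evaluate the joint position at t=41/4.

y_0=-3 y_1=4 y_2=2 y_3=-4 y_4=-1
S(41/4) = -10223/3776

y_0 = S_0(0) = a_0 = -3
y_1 = S_1(0) = a_1 = 4
y_2 = S_2(0) = a_2 = 2
y_3 = S_3(0) = a_3 = -4
y_4 = S_3(3) = -1
t_q=41/4 is in segment 3 (τ=9/4); S_3(τ)=-10223/3776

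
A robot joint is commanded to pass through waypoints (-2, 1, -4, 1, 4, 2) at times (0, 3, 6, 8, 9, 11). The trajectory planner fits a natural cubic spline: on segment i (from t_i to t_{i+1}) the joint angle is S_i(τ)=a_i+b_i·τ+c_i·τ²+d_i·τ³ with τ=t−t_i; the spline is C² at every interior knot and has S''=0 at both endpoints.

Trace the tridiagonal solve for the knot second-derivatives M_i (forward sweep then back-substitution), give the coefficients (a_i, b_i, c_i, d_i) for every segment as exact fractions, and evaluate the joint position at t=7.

  seg 0: a=-2 b=14783/7194 c=0 d=-7589/64746
  seg 1: a=1 b=-3992/3597 c=-7589/7194 d=18761/64746
  seg 2: a=-4 b=2765/7194 c=1862/1199 d=-1781/7194
  seg 3: a=1 b=2371/654 c=81/1199 d=-4985/7194
  seg 4: a=4 b=6049/3597 c=-4823/2398 d=4823/14388
S(7) = -2770/1199

Δ: Δ0=1, Δ1=-5/3, Δ2=5/2, Δ3=3, Δ4=-1
row 1: diag=12, rhs=-16; c'=1/4, d'=-4/3
row 2: denom=10−3·1/4=37/4; d'=(25−3·-4/3)/(37/4)=116/37
row 3: denom=6−2·8/37=206/37; d'=(3−2·116/37)/(206/37)=-121/206
row 4: denom=6−1·37/206=1199/206; d'=(-24−1·-121/206)/(1199/206)=-4823/1199
back: M4=-4823/1199
back: M3=-121/206−37/206·-4823/1199=162/1199
back: M2=116/37−8/37·162/1199=3724/1199
back: M1=-4/3−1/4·3724/1199=-7589/3597
M: M0=0, M1=-7589/3597, M2=3724/1199, M3=162/1199, M4=-4823/1199, M5=0
seg 0: a=-2, c=M0/2=0, d=(M1−M0)/(6·3)=-7589/64746, b=Δ0−h0·(2M0+M1)/6=14783/7194
seg 1: a=1, c=M1/2=-7589/7194, d=(M2−M1)/(6·3)=18761/64746, b=Δ1−h1·(2M1+M2)/6=-3992/3597
seg 2: a=-4, c=M2/2=1862/1199, d=(M3−M2)/(6·2)=-1781/7194, b=Δ2−h2·(2M2+M3)/6=2765/7194
seg 3: a=1, c=M3/2=81/1199, d=(M4−M3)/(6·1)=-4985/7194, b=Δ3−h3·(2M3+M4)/6=2371/654
seg 4: a=4, c=M4/2=-4823/2398, d=(M5−M4)/(6·2)=4823/14388, b=Δ4−h4·(2M4+M5)/6=6049/3597
t_q=7 → seg 2, τ=1; S=-4+2765/7194·τ+1862/1199·τ²+-1781/7194·τ³=-2770/1199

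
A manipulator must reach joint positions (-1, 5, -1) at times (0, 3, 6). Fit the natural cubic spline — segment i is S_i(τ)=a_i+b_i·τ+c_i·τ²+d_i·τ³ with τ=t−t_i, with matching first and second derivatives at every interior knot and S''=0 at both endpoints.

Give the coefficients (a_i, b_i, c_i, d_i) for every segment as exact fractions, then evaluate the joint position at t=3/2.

Δ: Δ0=2, Δ1=-2
row 1: diag=12, rhs=-24; c'=1/4, d'=-2
back: M1=-2
M: M0=0, M1=-2, M2=0
seg 0: a=-1, c=M0/2=0, d=(M1−M0)/(6·3)=-1/9, b=Δ0−h0·(2M0+M1)/6=3
seg 1: a=5, c=M1/2=-1, d=(M2−M1)/(6·3)=1/9, b=Δ1−h1·(2M1+M2)/6=0
t_q=3/2 → seg 0, τ=3/2; S=-1+3·τ+0·τ²+-1/9·τ³=25/8

  seg 0: a=-1 b=3 c=0 d=-1/9
  seg 1: a=5 b=0 c=-1 d=1/9
S(3/2) = 25/8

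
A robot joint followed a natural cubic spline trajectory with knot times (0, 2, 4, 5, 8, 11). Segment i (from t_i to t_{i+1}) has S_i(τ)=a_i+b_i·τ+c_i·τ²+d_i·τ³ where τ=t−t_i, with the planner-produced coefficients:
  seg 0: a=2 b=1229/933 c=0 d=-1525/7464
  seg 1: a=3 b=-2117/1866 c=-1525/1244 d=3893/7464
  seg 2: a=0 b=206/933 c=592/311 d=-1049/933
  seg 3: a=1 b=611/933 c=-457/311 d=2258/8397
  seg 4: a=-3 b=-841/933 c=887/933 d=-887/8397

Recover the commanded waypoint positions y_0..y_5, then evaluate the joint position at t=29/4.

y_0 = S_0(0) = a_0 = 2
y_1 = S_1(0) = a_1 = 3
y_2 = S_2(0) = a_2 = 0
y_3 = S_3(0) = a_3 = 1
y_4 = S_4(0) = a_4 = -3
y_5 = S_4(3) = 0
t_q=29/4 is in segment 3 (τ=9/4); S_3(τ)=-18935/9952

y_0=2 y_1=3 y_2=0 y_3=1 y_4=-3 y_5=0
S(29/4) = -18935/9952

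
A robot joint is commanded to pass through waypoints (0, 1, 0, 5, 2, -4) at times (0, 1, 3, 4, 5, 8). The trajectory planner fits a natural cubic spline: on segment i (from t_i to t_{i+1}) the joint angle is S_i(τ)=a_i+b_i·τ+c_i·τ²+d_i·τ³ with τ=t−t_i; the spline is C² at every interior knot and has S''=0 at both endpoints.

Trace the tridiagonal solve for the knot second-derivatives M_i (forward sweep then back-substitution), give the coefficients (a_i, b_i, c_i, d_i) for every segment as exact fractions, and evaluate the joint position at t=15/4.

Δ: Δ0=1, Δ1=-1/2, Δ2=5, Δ3=-3, Δ4=-2
row 1: diag=6, rhs=-9; c'=1/3, d'=-3/2
row 2: denom=6−2·1/3=16/3; d'=(33−2·-3/2)/(16/3)=27/4
row 3: denom=4−1·3/16=61/16; d'=(-48−1·27/4)/(61/16)=-876/61
row 4: denom=8−1·16/61=472/61; d'=(6−1·-876/61)/(472/61)=621/236
back: M4=621/236
back: M3=-876/61−16/61·621/236=-888/59
back: M2=27/4−3/16·-888/59=2259/236
back: M1=-3/2−1/3·2259/236=-1107/236
M: M0=0, M1=-1107/236, M2=2259/236, M3=-888/59, M4=621/236, M5=0
seg 0: a=0, c=M0/2=0, d=(M1−M0)/(6·1)=-369/472, b=Δ0−h0·(2M0+M1)/6=841/472
seg 1: a=1, c=M1/2=-1107/472, d=(M2−M1)/(6·2)=561/472, b=Δ1−h1·(2M1+M2)/6=-133/236
seg 2: a=0, c=M2/2=2259/472, d=(M3−M2)/(6·1)=-1937/472, b=Δ2−h2·(2M2+M3)/6=1019/236
seg 3: a=5, c=M3/2=-444/59, d=(M4−M3)/(6·1)=1391/472, b=Δ3−h3·(2M3+M4)/6=745/472
seg 4: a=2, c=M4/2=621/472, d=(M5−M4)/(6·3)=-69/472, b=Δ4−h4·(2M4+M5)/6=-1093/236
t_q=15/4 → seg 2, τ=3/4; S=0+1019/236·τ+2259/472·τ²+-1937/472·τ³=126849/30208

  seg 0: a=0 b=841/472 c=0 d=-369/472
  seg 1: a=1 b=-133/236 c=-1107/472 d=561/472
  seg 2: a=0 b=1019/236 c=2259/472 d=-1937/472
  seg 3: a=5 b=745/472 c=-444/59 d=1391/472
  seg 4: a=2 b=-1093/236 c=621/472 d=-69/472
S(15/4) = 126849/30208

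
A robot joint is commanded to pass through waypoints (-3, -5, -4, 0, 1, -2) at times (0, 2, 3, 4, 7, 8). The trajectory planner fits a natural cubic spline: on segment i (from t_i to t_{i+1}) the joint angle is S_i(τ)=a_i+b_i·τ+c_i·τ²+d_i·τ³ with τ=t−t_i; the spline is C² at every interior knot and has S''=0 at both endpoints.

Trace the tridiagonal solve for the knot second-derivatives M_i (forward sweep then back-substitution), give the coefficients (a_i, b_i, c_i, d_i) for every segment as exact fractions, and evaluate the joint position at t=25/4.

Δ: Δ0=-1, Δ1=1, Δ2=4, Δ3=1/3, Δ4=-3
row 1: diag=6, rhs=12; c'=1/6, d'=2
row 2: denom=4−1·1/6=23/6; d'=(18−1·2)/(23/6)=96/23
row 3: denom=8−1·6/23=178/23; d'=(-22−1·96/23)/(178/23)=-301/89
row 4: denom=8−3·69/178=1217/178; d'=(-20−3·-301/89)/(1217/178)=-1754/1217
back: M4=-1754/1217
back: M3=-301/89−69/178·-1754/1217=-3436/1217
back: M2=96/23−6/23·-3436/1217=5976/1217
back: M1=2−1/6·5976/1217=1438/1217
M: M0=0, M1=1438/1217, M2=5976/1217, M3=-3436/1217, M4=-1754/1217, M5=0
seg 0: a=-3, c=M0/2=0, d=(M1−M0)/(6·2)=719/7302, b=Δ0−h0·(2M0+M1)/6=-5089/3651
seg 1: a=-5, c=M1/2=719/1217, d=(M2−M1)/(6·1)=2269/3651, b=Δ1−h1·(2M1+M2)/6=-775/3651
seg 2: a=-4, c=M2/2=2988/1217, d=(M3−M2)/(6·1)=-4706/3651, b=Δ2−h2·(2M2+M3)/6=10346/3651
seg 3: a=0, c=M3/2=-1718/1217, d=(M4−M3)/(6·3)=841/10953, b=Δ3−h3·(2M3+M4)/6=14156/3651
seg 4: a=1, c=M4/2=-877/1217, d=(M5−M4)/(6·1)=877/3651, b=Δ4−h4·(2M4+M5)/6=-9199/3651
t_q=25/4 → seg 3, τ=9/4; S=0+14156/3651·τ+-1718/1217·τ²+841/10953·τ³=190977/77888

  seg 0: a=-3 b=-5089/3651 c=0 d=719/7302
  seg 1: a=-5 b=-775/3651 c=719/1217 d=2269/3651
  seg 2: a=-4 b=10346/3651 c=2988/1217 d=-4706/3651
  seg 3: a=0 b=14156/3651 c=-1718/1217 d=841/10953
  seg 4: a=1 b=-9199/3651 c=-877/1217 d=877/3651
S(25/4) = 190977/77888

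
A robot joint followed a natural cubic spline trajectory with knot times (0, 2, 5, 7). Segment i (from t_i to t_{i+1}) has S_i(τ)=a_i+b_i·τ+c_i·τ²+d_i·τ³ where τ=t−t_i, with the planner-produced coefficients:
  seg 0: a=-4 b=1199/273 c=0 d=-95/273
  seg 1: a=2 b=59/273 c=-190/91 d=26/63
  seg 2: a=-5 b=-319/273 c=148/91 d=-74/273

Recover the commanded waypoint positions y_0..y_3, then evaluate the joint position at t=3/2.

y_0=-4 y_1=2 y_2=-5 y_3=-3
S(3/2) = 147/104

y_0 = S_0(0) = a_0 = -4
y_1 = S_1(0) = a_1 = 2
y_2 = S_2(0) = a_2 = -5
y_3 = S_2(2) = -3
t_q=3/2 is in segment 0 (τ=3/2); S_0(τ)=147/104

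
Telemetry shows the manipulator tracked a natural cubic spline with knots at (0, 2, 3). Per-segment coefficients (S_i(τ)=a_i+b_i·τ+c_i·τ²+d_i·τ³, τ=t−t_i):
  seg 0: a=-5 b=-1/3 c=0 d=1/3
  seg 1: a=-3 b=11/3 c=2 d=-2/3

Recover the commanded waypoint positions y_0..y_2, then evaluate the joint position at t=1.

y_0 = S_0(0) = a_0 = -5
y_1 = S_1(0) = a_1 = -3
y_2 = S_1(1) = 2
t_q=1 is in segment 0 (τ=1); S_0(τ)=-5

y_0=-5 y_1=-3 y_2=2
S(1) = -5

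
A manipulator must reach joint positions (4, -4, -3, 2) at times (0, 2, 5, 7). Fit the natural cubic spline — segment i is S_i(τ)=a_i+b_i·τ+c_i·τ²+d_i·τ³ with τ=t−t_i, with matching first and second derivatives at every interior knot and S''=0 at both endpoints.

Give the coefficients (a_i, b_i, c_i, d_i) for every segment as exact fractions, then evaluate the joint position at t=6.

  seg 0: a=4 b=-101/21 c=0 d=17/84
  seg 1: a=-4 b=-50/21 c=17/14 d=-13/126
  seg 2: a=-3 b=89/42 c=2/7 d=-1/21
S(6) = -9/14

Δ: Δ0=-4, Δ1=1/3, Δ2=5/2
row 1: diag=10, rhs=26; c'=3/10, d'=13/5
row 2: denom=10−3·3/10=91/10; d'=(13−3·13/5)/(91/10)=4/7
back: M2=4/7
back: M1=13/5−3/10·4/7=17/7
M: M0=0, M1=17/7, M2=4/7, M3=0
seg 0: a=4, c=M0/2=0, d=(M1−M0)/(6·2)=17/84, b=Δ0−h0·(2M0+M1)/6=-101/21
seg 1: a=-4, c=M1/2=17/14, d=(M2−M1)/(6·3)=-13/126, b=Δ1−h1·(2M1+M2)/6=-50/21
seg 2: a=-3, c=M2/2=2/7, d=(M3−M2)/(6·2)=-1/21, b=Δ2−h2·(2M2+M3)/6=89/42
t_q=6 → seg 2, τ=1; S=-3+89/42·τ+2/7·τ²+-1/21·τ³=-9/14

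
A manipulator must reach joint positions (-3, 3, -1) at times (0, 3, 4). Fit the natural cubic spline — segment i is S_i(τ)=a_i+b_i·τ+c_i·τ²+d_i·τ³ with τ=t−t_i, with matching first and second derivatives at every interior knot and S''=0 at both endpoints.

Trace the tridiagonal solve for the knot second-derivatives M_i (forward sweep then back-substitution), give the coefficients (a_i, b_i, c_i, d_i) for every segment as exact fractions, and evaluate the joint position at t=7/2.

Δ: Δ0=2, Δ1=-4
row 1: diag=8, rhs=-36; c'=1/8, d'=-9/2
back: M1=-9/2
M: M0=0, M1=-9/2, M2=0
seg 0: a=-3, c=M0/2=0, d=(M1−M0)/(6·3)=-1/4, b=Δ0−h0·(2M0+M1)/6=17/4
seg 1: a=3, c=M1/2=-9/4, d=(M2−M1)/(6·1)=3/4, b=Δ1−h1·(2M1+M2)/6=-5/2
t_q=7/2 → seg 1, τ=1/2; S=3+-5/2·τ+-9/4·τ²+3/4·τ³=41/32

  seg 0: a=-3 b=17/4 c=0 d=-1/4
  seg 1: a=3 b=-5/2 c=-9/4 d=3/4
S(7/2) = 41/32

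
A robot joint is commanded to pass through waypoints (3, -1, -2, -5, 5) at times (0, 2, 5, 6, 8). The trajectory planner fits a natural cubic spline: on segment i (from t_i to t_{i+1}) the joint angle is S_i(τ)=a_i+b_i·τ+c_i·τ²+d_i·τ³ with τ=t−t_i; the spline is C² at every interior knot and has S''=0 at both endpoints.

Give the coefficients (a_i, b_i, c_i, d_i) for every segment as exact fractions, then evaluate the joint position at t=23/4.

  seg 0: a=3 b=-1699/624 c=0 d=451/2496
  seg 1: a=-1 b=-173/312 c=451/416 d=-97/288
  seg 2: a=-2 b=-3923/1248 c=-405/208 d=2609/1248
  seg 3: a=-5 b=-239/312 c=1799/416 d=-1799/2496
S(23/4) = -121695/26624

Δ: Δ0=-2, Δ1=-1/3, Δ2=-3, Δ3=5
row 1: diag=10, rhs=10; c'=3/10, d'=1
row 2: denom=8−3·3/10=71/10; d'=(-16−3·1)/(71/10)=-190/71
row 3: denom=6−1·10/71=416/71; d'=(48−1·-190/71)/(416/71)=1799/208
back: M3=1799/208
back: M2=-190/71−10/71·1799/208=-405/104
back: M1=1−3/10·-405/104=451/208
M: M0=0, M1=451/208, M2=-405/104, M3=1799/208, M4=0
seg 0: a=3, c=M0/2=0, d=(M1−M0)/(6·2)=451/2496, b=Δ0−h0·(2M0+M1)/6=-1699/624
seg 1: a=-1, c=M1/2=451/416, d=(M2−M1)/(6·3)=-97/288, b=Δ1−h1·(2M1+M2)/6=-173/312
seg 2: a=-2, c=M2/2=-405/208, d=(M3−M2)/(6·1)=2609/1248, b=Δ2−h2·(2M2+M3)/6=-3923/1248
seg 3: a=-5, c=M3/2=1799/416, d=(M4−M3)/(6·2)=-1799/2496, b=Δ3−h3·(2M3+M4)/6=-239/312
t_q=23/4 → seg 2, τ=3/4; S=-2+-3923/1248·τ+-405/208·τ²+2609/1248·τ³=-121695/26624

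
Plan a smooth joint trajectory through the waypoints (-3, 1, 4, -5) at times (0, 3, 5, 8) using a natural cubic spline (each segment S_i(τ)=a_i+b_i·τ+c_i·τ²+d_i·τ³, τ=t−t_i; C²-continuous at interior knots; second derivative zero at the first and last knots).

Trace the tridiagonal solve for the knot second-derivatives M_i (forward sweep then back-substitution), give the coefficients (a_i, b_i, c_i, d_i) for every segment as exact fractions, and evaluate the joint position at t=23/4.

Δ: Δ0=4/3, Δ1=3/2, Δ2=-3
row 1: diag=10, rhs=1; c'=1/5, d'=1/10
row 2: denom=10−2·1/5=48/5; d'=(-27−2·1/10)/(48/5)=-17/6
back: M2=-17/6
back: M1=1/10−1/5·-17/6=2/3
M: M0=0, M1=2/3, M2=-17/6, M3=0
seg 0: a=-3, c=M0/2=0, d=(M1−M0)/(6·3)=1/27, b=Δ0−h0·(2M0+M1)/6=1
seg 1: a=1, c=M1/2=1/3, d=(M2−M1)/(6·2)=-7/24, b=Δ1−h1·(2M1+M2)/6=2
seg 2: a=4, c=M2/2=-17/12, d=(M3−M2)/(6·3)=17/108, b=Δ2−h2·(2M2+M3)/6=-1/6
t_q=23/4 → seg 2, τ=3/4; S=4+-1/6·τ+-17/12·τ²+17/108·τ³=805/256

  seg 0: a=-3 b=1 c=0 d=1/27
  seg 1: a=1 b=2 c=1/3 d=-7/24
  seg 2: a=4 b=-1/6 c=-17/12 d=17/108
S(23/4) = 805/256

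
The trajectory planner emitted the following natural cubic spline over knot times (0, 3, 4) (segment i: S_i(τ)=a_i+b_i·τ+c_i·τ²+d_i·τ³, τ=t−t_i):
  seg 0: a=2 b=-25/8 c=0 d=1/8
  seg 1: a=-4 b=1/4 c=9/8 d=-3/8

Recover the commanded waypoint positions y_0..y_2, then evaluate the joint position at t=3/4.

y_0 = S_0(0) = a_0 = 2
y_1 = S_1(0) = a_1 = -4
y_2 = S_1(1) = -3
t_q=3/4 is in segment 0 (τ=3/4); S_0(τ)=-149/512

y_0=2 y_1=-4 y_2=-3
S(3/4) = -149/512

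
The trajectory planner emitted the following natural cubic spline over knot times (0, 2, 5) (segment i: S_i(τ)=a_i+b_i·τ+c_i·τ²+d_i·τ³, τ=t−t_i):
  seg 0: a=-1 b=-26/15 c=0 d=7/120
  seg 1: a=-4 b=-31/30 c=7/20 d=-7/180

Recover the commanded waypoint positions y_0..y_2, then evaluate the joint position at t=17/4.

y_0=-1 y_1=-4 y_2=-5
S(17/4) = -1279/256

y_0 = S_0(0) = a_0 = -1
y_1 = S_1(0) = a_1 = -4
y_2 = S_1(3) = -5
t_q=17/4 is in segment 1 (τ=9/4); S_1(τ)=-1279/256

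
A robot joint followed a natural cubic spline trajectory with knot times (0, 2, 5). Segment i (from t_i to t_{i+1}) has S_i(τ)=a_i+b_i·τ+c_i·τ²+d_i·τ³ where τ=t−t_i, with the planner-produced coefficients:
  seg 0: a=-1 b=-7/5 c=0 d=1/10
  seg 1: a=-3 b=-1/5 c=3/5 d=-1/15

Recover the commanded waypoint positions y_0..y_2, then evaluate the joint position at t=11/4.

y_0 = S_0(0) = a_0 = -1
y_1 = S_1(0) = a_1 = -3
y_2 = S_1(3) = 0
t_q=11/4 is in segment 1 (τ=3/4); S_1(τ)=-909/320

y_0=-1 y_1=-3 y_2=0
S(11/4) = -909/320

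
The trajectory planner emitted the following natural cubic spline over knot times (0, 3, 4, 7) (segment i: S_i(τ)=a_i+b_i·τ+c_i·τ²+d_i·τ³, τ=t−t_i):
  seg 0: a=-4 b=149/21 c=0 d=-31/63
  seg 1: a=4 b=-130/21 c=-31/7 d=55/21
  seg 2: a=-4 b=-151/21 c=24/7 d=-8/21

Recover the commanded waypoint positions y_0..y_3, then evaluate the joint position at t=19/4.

y_0 = S_0(0) = a_0 = -4
y_1 = S_1(0) = a_1 = 4
y_2 = S_2(0) = a_2 = -4
y_3 = S_2(3) = -5
t_q=19/4 is in segment 2 (τ=3/4); S_2(τ)=-61/8

y_0=-4 y_1=4 y_2=-4 y_3=-5
S(19/4) = -61/8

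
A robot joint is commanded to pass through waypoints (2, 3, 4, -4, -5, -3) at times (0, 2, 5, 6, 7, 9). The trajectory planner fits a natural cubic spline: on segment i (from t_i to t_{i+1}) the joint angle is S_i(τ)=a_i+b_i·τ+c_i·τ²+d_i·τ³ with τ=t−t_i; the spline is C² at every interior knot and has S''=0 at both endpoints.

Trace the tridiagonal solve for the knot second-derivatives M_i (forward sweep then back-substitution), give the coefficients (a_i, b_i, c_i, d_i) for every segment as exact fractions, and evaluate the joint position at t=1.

  seg 0: a=2 b=-3265/9438 c=0 d=998/4719
  seg 1: a=3 b=20687/9438 c=1996/1573 d=-457/726
  seg 2: a=4 b=-33932/4719 c=-13831/3146 d=33853/9438
  seg 3: a=-4 b=-4481/858 c=10011/1573 d=-20213/9438
  seg 4: a=-5 b=5101/4719 c=-191/3146 d=191/18876
S(1) = 5869/3146

Δ: Δ0=1/2, Δ1=1/3, Δ2=-8, Δ3=-1, Δ4=1
row 1: diag=10, rhs=-1; c'=3/10, d'=-1/10
row 2: denom=8−3·3/10=71/10; d'=(-50−3·-1/10)/(71/10)=-7
row 3: denom=4−1·10/71=274/71; d'=(42−1·-7)/(274/71)=3479/274
row 4: denom=6−1·71/274=1573/274; d'=(12−1·3479/274)/(1573/274)=-191/1573
back: M4=-191/1573
back: M3=3479/274−71/274·-191/1573=20022/1573
back: M2=-7−10/71·20022/1573=-13831/1573
back: M1=-1/10−3/10·-13831/1573=3992/1573
M: M0=0, M1=3992/1573, M2=-13831/1573, M3=20022/1573, M4=-191/1573, M5=0
seg 0: a=2, c=M0/2=0, d=(M1−M0)/(6·2)=998/4719, b=Δ0−h0·(2M0+M1)/6=-3265/9438
seg 1: a=3, c=M1/2=1996/1573, d=(M2−M1)/(6·3)=-457/726, b=Δ1−h1·(2M1+M2)/6=20687/9438
seg 2: a=4, c=M2/2=-13831/3146, d=(M3−M2)/(6·1)=33853/9438, b=Δ2−h2·(2M2+M3)/6=-33932/4719
seg 3: a=-4, c=M3/2=10011/1573, d=(M4−M3)/(6·1)=-20213/9438, b=Δ3−h3·(2M3+M4)/6=-4481/858
seg 4: a=-5, c=M4/2=-191/3146, d=(M5−M4)/(6·2)=191/18876, b=Δ4−h4·(2M4+M5)/6=5101/4719
t_q=1 → seg 0, τ=1; S=2+-3265/9438·τ+0·τ²+998/4719·τ³=5869/3146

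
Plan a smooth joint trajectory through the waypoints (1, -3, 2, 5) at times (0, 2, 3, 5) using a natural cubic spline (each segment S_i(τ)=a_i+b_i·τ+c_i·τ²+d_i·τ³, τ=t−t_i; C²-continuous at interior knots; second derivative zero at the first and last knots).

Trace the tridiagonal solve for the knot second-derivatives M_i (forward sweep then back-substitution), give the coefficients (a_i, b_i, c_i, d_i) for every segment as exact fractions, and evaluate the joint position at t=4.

  seg 0: a=1 b=-23/5 c=0 d=13/20
  seg 1: a=-3 b=16/5 c=39/10 d=-21/10
  seg 2: a=2 b=47/10 c=-12/5 d=2/5
S(4) = 47/10

Δ: Δ0=-2, Δ1=5, Δ2=3/2
row 1: diag=6, rhs=42; c'=1/6, d'=7
row 2: denom=6−1·1/6=35/6; d'=(-21−1·7)/(35/6)=-24/5
back: M2=-24/5
back: M1=7−1/6·-24/5=39/5
M: M0=0, M1=39/5, M2=-24/5, M3=0
seg 0: a=1, c=M0/2=0, d=(M1−M0)/(6·2)=13/20, b=Δ0−h0·(2M0+M1)/6=-23/5
seg 1: a=-3, c=M1/2=39/10, d=(M2−M1)/(6·1)=-21/10, b=Δ1−h1·(2M1+M2)/6=16/5
seg 2: a=2, c=M2/2=-12/5, d=(M3−M2)/(6·2)=2/5, b=Δ2−h2·(2M2+M3)/6=47/10
t_q=4 → seg 2, τ=1; S=2+47/10·τ+-12/5·τ²+2/5·τ³=47/10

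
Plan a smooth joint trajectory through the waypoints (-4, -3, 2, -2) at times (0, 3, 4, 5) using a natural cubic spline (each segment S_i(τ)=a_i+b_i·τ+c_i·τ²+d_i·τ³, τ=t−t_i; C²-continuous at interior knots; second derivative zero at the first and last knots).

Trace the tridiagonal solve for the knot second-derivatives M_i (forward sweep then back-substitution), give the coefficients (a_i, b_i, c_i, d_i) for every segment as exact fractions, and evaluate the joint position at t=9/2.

Δ: Δ0=1/3, Δ1=5, Δ2=-4
row 1: diag=8, rhs=28; c'=1/8, d'=7/2
row 2: denom=4−1·1/8=31/8; d'=(-54−1·7/2)/(31/8)=-460/31
back: M2=-460/31
back: M1=7/2−1/8·-460/31=166/31
M: M0=0, M1=166/31, M2=-460/31, M3=0
seg 0: a=-4, c=M0/2=0, d=(M1−M0)/(6·3)=83/279, b=Δ0−h0·(2M0+M1)/6=-218/93
seg 1: a=-3, c=M1/2=83/31, d=(M2−M1)/(6·1)=-313/93, b=Δ1−h1·(2M1+M2)/6=529/93
seg 2: a=2, c=M2/2=-230/31, d=(M3−M2)/(6·1)=230/93, b=Δ2−h2·(2M2+M3)/6=88/93
t_q=9/2 → seg 2, τ=1/2; S=2+88/93·τ+-230/31·τ²+230/93·τ³=115/124

  seg 0: a=-4 b=-218/93 c=0 d=83/279
  seg 1: a=-3 b=529/93 c=83/31 d=-313/93
  seg 2: a=2 b=88/93 c=-230/31 d=230/93
S(9/2) = 115/124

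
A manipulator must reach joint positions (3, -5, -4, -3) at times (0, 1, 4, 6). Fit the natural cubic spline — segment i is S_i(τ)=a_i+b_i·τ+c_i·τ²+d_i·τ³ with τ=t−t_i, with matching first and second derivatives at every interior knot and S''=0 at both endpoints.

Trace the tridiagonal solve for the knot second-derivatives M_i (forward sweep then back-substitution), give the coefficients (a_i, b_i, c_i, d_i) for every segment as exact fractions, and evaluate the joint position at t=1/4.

Δ: Δ0=-8, Δ1=1/3, Δ2=1/2
row 1: diag=8, rhs=50; c'=3/8, d'=25/4
row 2: denom=10−3·3/8=71/8; d'=(1−3·25/4)/(71/8)=-2
back: M2=-2
back: M1=25/4−3/8·-2=7
M: M0=0, M1=7, M2=-2, M3=0
seg 0: a=3, c=M0/2=0, d=(M1−M0)/(6·1)=7/6, b=Δ0−h0·(2M0+M1)/6=-55/6
seg 1: a=-5, c=M1/2=7/2, d=(M2−M1)/(6·3)=-1/2, b=Δ1−h1·(2M1+M2)/6=-17/3
seg 2: a=-4, c=M2/2=-1, d=(M3−M2)/(6·2)=1/6, b=Δ2−h2·(2M2+M3)/6=11/6
t_q=1/4 → seg 0, τ=1/4; S=3+-55/6·τ+0·τ²+7/6·τ³=93/128

  seg 0: a=3 b=-55/6 c=0 d=7/6
  seg 1: a=-5 b=-17/3 c=7/2 d=-1/2
  seg 2: a=-4 b=11/6 c=-1 d=1/6
S(1/4) = 93/128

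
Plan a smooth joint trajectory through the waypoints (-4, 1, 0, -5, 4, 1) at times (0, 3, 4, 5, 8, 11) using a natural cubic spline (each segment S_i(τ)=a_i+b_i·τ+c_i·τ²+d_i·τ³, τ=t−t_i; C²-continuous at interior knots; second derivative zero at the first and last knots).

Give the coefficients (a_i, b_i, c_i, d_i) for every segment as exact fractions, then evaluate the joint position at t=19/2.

Δ: Δ0=5/3, Δ1=-1, Δ2=-5, Δ3=3, Δ4=-1
row 1: diag=8, rhs=-16; c'=1/8, d'=-2
row 2: denom=4−1·1/8=31/8; d'=(-24−1·-2)/(31/8)=-176/31
row 3: denom=8−1·8/31=240/31; d'=(48−1·-176/31)/(240/31)=104/15
row 4: denom=12−3·31/80=867/80; d'=(-24−3·104/15)/(867/80)=-3584/867
back: M4=-3584/867
back: M3=104/15−31/80·-3584/867=7400/867
back: M2=-176/31−8/31·7400/867=-6832/867
back: M1=-2−1/8·-6832/867=-880/867
M: M0=0, M1=-880/867, M2=-6832/867, M3=7400/867, M4=-3584/867, M5=0
seg 0: a=-4, c=M0/2=0, d=(M1−M0)/(6·3)=-440/7803, b=Δ0−h0·(2M0+M1)/6=1885/867
seg 1: a=1, c=M1/2=-440/867, d=(M2−M1)/(6·1)=-992/867, b=Δ1−h1·(2M1+M2)/6=565/867
seg 2: a=0, c=M2/2=-3416/867, d=(M3−M2)/(6·1)=2372/867, b=Δ2−h2·(2M2+M3)/6=-1097/289
seg 3: a=-5, c=M3/2=3700/867, d=(M4−M3)/(6·3)=-5492/7803, b=Δ3−h3·(2M3+M4)/6=-3007/867
seg 4: a=4, c=M4/2=-1792/867, d=(M5−M4)/(6·3)=1792/7803, b=Δ4−h4·(2M4+M5)/6=2717/867
t_q=19/2 → seg 4, τ=3/2; S=4+2717/867·τ+-1792/867·τ²+1792/7803·τ³=2789/578

  seg 0: a=-4 b=1885/867 c=0 d=-440/7803
  seg 1: a=1 b=565/867 c=-440/867 d=-992/867
  seg 2: a=0 b=-1097/289 c=-3416/867 d=2372/867
  seg 3: a=-5 b=-3007/867 c=3700/867 d=-5492/7803
  seg 4: a=4 b=2717/867 c=-1792/867 d=1792/7803
S(19/2) = 2789/578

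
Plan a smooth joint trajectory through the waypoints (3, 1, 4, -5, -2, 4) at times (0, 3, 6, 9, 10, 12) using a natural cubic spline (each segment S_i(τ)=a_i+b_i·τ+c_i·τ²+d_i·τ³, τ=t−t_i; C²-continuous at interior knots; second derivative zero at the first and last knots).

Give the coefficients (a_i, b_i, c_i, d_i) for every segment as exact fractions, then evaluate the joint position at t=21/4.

  seg 0: a=3 b=-3004/1899 c=0 d=1738/17091
  seg 1: a=1 b=2210/1899 c=1738/1899 d=-5525/17091
  seg 2: a=4 b=-3937/1899 c=-3787/1899 d=9601/17091
  seg 3: a=-5 b=2144/1899 c=646/211 d=-2261/1899
  seg 4: a=-2 b=6989/1899 c=-323/633 d=323/3798
S(21/4) = 61707/13504

Δ: Δ0=-2/3, Δ1=1, Δ2=-3, Δ3=3, Δ4=3
row 1: diag=12, rhs=10; c'=1/4, d'=5/6
row 2: denom=12−3·1/4=45/4; d'=(-24−3·5/6)/(45/4)=-106/45
row 3: denom=8−3·4/15=36/5; d'=(36−3·-106/45)/(36/5)=323/54
row 4: denom=6−1·5/36=211/36; d'=(0−1·323/54)/(211/36)=-646/633
back: M4=-646/633
back: M3=323/54−5/36·-646/633=1292/211
back: M2=-106/45−4/15·1292/211=-7574/1899
back: M1=5/6−1/4·-7574/1899=3476/1899
M: M0=0, M1=3476/1899, M2=-7574/1899, M3=1292/211, M4=-646/633, M5=0
seg 0: a=3, c=M0/2=0, d=(M1−M0)/(6·3)=1738/17091, b=Δ0−h0·(2M0+M1)/6=-3004/1899
seg 1: a=1, c=M1/2=1738/1899, d=(M2−M1)/(6·3)=-5525/17091, b=Δ1−h1·(2M1+M2)/6=2210/1899
seg 2: a=4, c=M2/2=-3787/1899, d=(M3−M2)/(6·3)=9601/17091, b=Δ2−h2·(2M2+M3)/6=-3937/1899
seg 3: a=-5, c=M3/2=646/211, d=(M4−M3)/(6·1)=-2261/1899, b=Δ3−h3·(2M3+M4)/6=2144/1899
seg 4: a=-2, c=M4/2=-323/633, d=(M5−M4)/(6·2)=323/3798, b=Δ4−h4·(2M4+M5)/6=6989/1899
t_q=21/4 → seg 1, τ=9/4; S=1+2210/1899·τ+1738/1899·τ²+-5525/17091·τ³=61707/13504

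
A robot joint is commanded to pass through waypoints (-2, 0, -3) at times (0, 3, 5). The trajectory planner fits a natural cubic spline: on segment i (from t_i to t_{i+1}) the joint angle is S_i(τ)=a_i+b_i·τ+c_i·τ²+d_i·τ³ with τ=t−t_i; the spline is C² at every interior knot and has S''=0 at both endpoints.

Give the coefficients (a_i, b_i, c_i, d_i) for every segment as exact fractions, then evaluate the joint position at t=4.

  seg 0: a=-2 b=79/60 c=0 d=-13/180
  seg 1: a=0 b=-19/30 c=-13/20 d=13/120
S(4) = -47/40

Δ: Δ0=2/3, Δ1=-3/2
row 1: diag=10, rhs=-13; c'=1/5, d'=-13/10
back: M1=-13/10
M: M0=0, M1=-13/10, M2=0
seg 0: a=-2, c=M0/2=0, d=(M1−M0)/(6·3)=-13/180, b=Δ0−h0·(2M0+M1)/6=79/60
seg 1: a=0, c=M1/2=-13/20, d=(M2−M1)/(6·2)=13/120, b=Δ1−h1·(2M1+M2)/6=-19/30
t_q=4 → seg 1, τ=1; S=0+-19/30·τ+-13/20·τ²+13/120·τ³=-47/40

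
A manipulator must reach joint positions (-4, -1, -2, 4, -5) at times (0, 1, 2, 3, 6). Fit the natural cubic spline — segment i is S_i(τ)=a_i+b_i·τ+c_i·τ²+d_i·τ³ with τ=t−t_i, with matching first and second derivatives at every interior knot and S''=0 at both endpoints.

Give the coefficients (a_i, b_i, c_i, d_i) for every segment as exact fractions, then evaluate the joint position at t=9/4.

Δ: Δ0=3, Δ1=-1, Δ2=6, Δ3=-3
row 1: diag=4, rhs=-24; c'=1/4, d'=-6
row 2: denom=4−1·1/4=15/4; d'=(42−1·-6)/(15/4)=64/5
row 3: denom=8−1·4/15=116/15; d'=(-54−1·64/5)/(116/15)=-501/58
back: M3=-501/58
back: M2=64/5−4/15·-501/58=438/29
back: M1=-6−1/4·438/29=-567/58
M: M0=0, M1=-567/58, M2=438/29, M3=-501/58, M4=0
seg 0: a=-4, c=M0/2=0, d=(M1−M0)/(6·1)=-189/116, b=Δ0−h0·(2M0+M1)/6=537/116
seg 1: a=-1, c=M1/2=-567/116, d=(M2−M1)/(6·1)=481/116, b=Δ1−h1·(2M1+M2)/6=-15/58
seg 2: a=-2, c=M2/2=219/29, d=(M3−M2)/(6·1)=-459/116, b=Δ2−h2·(2M2+M3)/6=279/116
seg 3: a=4, c=M3/2=-501/116, d=(M4−M3)/(6·3)=167/348, b=Δ3−h3·(2M3+M4)/6=327/58
t_q=9/4 → seg 2, τ=1/4; S=-2+279/116·τ+219/29·τ²+-459/116·τ³=-7339/7424

  seg 0: a=-4 b=537/116 c=0 d=-189/116
  seg 1: a=-1 b=-15/58 c=-567/116 d=481/116
  seg 2: a=-2 b=279/116 c=219/29 d=-459/116
  seg 3: a=4 b=327/58 c=-501/116 d=167/348
S(9/4) = -7339/7424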